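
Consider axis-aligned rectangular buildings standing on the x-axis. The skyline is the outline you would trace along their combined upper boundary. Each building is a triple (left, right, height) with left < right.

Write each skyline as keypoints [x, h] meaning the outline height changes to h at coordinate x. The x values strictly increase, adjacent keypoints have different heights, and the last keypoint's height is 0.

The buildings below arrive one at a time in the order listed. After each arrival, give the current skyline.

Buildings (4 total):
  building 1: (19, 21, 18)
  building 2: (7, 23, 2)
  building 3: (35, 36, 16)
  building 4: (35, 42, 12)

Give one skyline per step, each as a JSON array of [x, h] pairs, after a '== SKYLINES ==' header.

== SKYLINES ==
[[19,18],[21,0]]
[[7,2],[19,18],[21,2],[23,0]]
[[7,2],[19,18],[21,2],[23,0],[35,16],[36,0]]
[[7,2],[19,18],[21,2],[23,0],[35,16],[36,12],[42,0]]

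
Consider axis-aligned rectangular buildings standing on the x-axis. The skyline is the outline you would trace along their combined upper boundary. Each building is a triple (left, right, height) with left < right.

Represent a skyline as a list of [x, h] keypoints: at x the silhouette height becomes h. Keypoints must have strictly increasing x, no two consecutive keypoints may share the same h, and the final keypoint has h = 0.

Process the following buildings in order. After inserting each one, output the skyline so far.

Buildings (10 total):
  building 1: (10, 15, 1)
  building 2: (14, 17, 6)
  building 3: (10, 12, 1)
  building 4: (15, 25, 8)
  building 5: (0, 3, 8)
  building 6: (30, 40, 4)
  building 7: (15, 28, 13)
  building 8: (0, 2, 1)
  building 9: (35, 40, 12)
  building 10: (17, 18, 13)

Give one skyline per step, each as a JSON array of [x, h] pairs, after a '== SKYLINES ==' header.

== SKYLINES ==
[[10,1],[15,0]]
[[10,1],[14,6],[17,0]]
[[10,1],[14,6],[17,0]]
[[10,1],[14,6],[15,8],[25,0]]
[[0,8],[3,0],[10,1],[14,6],[15,8],[25,0]]
[[0,8],[3,0],[10,1],[14,6],[15,8],[25,0],[30,4],[40,0]]
[[0,8],[3,0],[10,1],[14,6],[15,13],[28,0],[30,4],[40,0]]
[[0,8],[3,0],[10,1],[14,6],[15,13],[28,0],[30,4],[40,0]]
[[0,8],[3,0],[10,1],[14,6],[15,13],[28,0],[30,4],[35,12],[40,0]]
[[0,8],[3,0],[10,1],[14,6],[15,13],[28,0],[30,4],[35,12],[40,0]]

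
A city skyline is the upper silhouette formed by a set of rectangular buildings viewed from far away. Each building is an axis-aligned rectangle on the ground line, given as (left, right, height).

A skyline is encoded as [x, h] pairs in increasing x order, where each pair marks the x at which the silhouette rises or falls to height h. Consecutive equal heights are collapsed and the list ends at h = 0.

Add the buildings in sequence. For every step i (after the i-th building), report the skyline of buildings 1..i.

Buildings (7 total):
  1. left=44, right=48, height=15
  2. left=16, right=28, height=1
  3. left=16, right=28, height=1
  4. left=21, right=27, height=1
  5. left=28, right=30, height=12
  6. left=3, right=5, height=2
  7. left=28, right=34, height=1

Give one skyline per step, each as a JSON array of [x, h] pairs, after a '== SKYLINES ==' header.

== SKYLINES ==
[[44,15],[48,0]]
[[16,1],[28,0],[44,15],[48,0]]
[[16,1],[28,0],[44,15],[48,0]]
[[16,1],[28,0],[44,15],[48,0]]
[[16,1],[28,12],[30,0],[44,15],[48,0]]
[[3,2],[5,0],[16,1],[28,12],[30,0],[44,15],[48,0]]
[[3,2],[5,0],[16,1],[28,12],[30,1],[34,0],[44,15],[48,0]]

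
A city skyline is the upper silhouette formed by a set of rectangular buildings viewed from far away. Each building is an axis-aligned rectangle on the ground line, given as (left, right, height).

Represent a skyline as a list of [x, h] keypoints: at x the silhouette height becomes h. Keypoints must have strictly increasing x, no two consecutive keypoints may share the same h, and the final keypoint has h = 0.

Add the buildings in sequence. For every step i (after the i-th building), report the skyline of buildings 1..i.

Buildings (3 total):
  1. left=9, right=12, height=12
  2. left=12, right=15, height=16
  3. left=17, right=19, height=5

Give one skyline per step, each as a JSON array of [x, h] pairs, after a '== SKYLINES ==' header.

== SKYLINES ==
[[9,12],[12,0]]
[[9,12],[12,16],[15,0]]
[[9,12],[12,16],[15,0],[17,5],[19,0]]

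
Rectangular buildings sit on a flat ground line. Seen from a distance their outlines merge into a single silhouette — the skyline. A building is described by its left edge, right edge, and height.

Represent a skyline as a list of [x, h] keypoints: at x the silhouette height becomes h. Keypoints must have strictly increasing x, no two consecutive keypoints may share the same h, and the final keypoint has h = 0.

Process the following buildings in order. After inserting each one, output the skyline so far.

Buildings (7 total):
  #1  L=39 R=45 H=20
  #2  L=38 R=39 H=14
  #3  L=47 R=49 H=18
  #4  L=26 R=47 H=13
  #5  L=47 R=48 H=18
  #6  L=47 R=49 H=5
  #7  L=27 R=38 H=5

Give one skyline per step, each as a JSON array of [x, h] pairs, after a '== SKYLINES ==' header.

== SKYLINES ==
[[39,20],[45,0]]
[[38,14],[39,20],[45,0]]
[[38,14],[39,20],[45,0],[47,18],[49,0]]
[[26,13],[38,14],[39,20],[45,13],[47,18],[49,0]]
[[26,13],[38,14],[39,20],[45,13],[47,18],[49,0]]
[[26,13],[38,14],[39,20],[45,13],[47,18],[49,0]]
[[26,13],[38,14],[39,20],[45,13],[47,18],[49,0]]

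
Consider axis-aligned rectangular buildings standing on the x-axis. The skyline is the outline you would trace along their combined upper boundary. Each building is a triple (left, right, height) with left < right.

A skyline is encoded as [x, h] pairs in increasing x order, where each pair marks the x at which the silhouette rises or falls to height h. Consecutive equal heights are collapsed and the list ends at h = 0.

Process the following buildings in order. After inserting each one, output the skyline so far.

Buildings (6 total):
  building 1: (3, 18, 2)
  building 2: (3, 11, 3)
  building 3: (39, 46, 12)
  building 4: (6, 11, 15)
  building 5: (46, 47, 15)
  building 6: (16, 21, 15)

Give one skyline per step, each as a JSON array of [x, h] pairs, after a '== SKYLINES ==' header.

== SKYLINES ==
[[3,2],[18,0]]
[[3,3],[11,2],[18,0]]
[[3,3],[11,2],[18,0],[39,12],[46,0]]
[[3,3],[6,15],[11,2],[18,0],[39,12],[46,0]]
[[3,3],[6,15],[11,2],[18,0],[39,12],[46,15],[47,0]]
[[3,3],[6,15],[11,2],[16,15],[21,0],[39,12],[46,15],[47,0]]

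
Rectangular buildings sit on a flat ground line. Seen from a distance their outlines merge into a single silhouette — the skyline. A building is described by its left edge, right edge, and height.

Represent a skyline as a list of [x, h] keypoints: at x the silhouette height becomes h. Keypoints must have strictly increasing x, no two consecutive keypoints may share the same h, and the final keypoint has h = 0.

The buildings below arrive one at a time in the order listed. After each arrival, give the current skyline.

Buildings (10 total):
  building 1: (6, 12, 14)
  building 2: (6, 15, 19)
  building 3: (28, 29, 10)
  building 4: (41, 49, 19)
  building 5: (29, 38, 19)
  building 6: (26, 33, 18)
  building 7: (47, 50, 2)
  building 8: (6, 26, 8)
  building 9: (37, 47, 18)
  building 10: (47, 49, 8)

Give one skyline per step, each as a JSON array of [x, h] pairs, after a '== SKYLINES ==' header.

== SKYLINES ==
[[6,14],[12,0]]
[[6,19],[15,0]]
[[6,19],[15,0],[28,10],[29,0]]
[[6,19],[15,0],[28,10],[29,0],[41,19],[49,0]]
[[6,19],[15,0],[28,10],[29,19],[38,0],[41,19],[49,0]]
[[6,19],[15,0],[26,18],[29,19],[38,0],[41,19],[49,0]]
[[6,19],[15,0],[26,18],[29,19],[38,0],[41,19],[49,2],[50,0]]
[[6,19],[15,8],[26,18],[29,19],[38,0],[41,19],[49,2],[50,0]]
[[6,19],[15,8],[26,18],[29,19],[38,18],[41,19],[49,2],[50,0]]
[[6,19],[15,8],[26,18],[29,19],[38,18],[41,19],[49,2],[50,0]]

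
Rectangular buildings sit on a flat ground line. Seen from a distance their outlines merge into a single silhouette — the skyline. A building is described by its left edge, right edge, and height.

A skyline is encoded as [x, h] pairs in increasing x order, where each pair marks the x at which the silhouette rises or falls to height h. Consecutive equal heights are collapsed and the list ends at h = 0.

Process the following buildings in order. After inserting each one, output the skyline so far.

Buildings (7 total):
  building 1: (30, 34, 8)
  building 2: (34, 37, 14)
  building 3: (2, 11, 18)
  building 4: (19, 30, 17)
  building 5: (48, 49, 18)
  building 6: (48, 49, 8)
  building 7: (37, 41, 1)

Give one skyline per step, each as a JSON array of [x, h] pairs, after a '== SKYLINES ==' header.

== SKYLINES ==
[[30,8],[34,0]]
[[30,8],[34,14],[37,0]]
[[2,18],[11,0],[30,8],[34,14],[37,0]]
[[2,18],[11,0],[19,17],[30,8],[34,14],[37,0]]
[[2,18],[11,0],[19,17],[30,8],[34,14],[37,0],[48,18],[49,0]]
[[2,18],[11,0],[19,17],[30,8],[34,14],[37,0],[48,18],[49,0]]
[[2,18],[11,0],[19,17],[30,8],[34,14],[37,1],[41,0],[48,18],[49,0]]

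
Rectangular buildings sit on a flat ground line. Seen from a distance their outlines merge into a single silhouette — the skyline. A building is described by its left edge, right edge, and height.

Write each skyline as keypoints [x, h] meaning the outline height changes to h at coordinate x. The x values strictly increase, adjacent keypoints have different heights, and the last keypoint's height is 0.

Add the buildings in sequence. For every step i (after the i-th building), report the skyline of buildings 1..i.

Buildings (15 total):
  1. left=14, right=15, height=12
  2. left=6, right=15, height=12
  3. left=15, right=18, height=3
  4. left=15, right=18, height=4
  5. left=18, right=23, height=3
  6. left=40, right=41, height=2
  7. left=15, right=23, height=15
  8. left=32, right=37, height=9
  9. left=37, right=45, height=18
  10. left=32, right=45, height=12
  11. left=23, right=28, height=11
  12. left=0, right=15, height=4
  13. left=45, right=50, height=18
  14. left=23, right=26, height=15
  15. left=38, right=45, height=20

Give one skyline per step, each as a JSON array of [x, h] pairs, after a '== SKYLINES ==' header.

== SKYLINES ==
[[14,12],[15,0]]
[[6,12],[15,0]]
[[6,12],[15,3],[18,0]]
[[6,12],[15,4],[18,0]]
[[6,12],[15,4],[18,3],[23,0]]
[[6,12],[15,4],[18,3],[23,0],[40,2],[41,0]]
[[6,12],[15,15],[23,0],[40,2],[41,0]]
[[6,12],[15,15],[23,0],[32,9],[37,0],[40,2],[41,0]]
[[6,12],[15,15],[23,0],[32,9],[37,18],[45,0]]
[[6,12],[15,15],[23,0],[32,12],[37,18],[45,0]]
[[6,12],[15,15],[23,11],[28,0],[32,12],[37,18],[45,0]]
[[0,4],[6,12],[15,15],[23,11],[28,0],[32,12],[37,18],[45,0]]
[[0,4],[6,12],[15,15],[23,11],[28,0],[32,12],[37,18],[50,0]]
[[0,4],[6,12],[15,15],[26,11],[28,0],[32,12],[37,18],[50,0]]
[[0,4],[6,12],[15,15],[26,11],[28,0],[32,12],[37,18],[38,20],[45,18],[50,0]]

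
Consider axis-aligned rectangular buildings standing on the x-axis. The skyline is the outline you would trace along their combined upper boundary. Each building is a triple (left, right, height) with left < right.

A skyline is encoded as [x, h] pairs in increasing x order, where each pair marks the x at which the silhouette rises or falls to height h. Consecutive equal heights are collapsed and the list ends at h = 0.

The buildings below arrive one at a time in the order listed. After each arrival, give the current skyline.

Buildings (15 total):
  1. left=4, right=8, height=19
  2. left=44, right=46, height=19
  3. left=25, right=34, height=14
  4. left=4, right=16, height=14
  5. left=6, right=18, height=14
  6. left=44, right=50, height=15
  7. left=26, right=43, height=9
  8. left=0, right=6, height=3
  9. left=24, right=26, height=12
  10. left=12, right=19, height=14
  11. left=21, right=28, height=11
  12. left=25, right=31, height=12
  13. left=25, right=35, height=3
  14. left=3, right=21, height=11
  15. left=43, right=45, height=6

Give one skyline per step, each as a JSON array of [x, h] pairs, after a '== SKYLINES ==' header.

== SKYLINES ==
[[4,19],[8,0]]
[[4,19],[8,0],[44,19],[46,0]]
[[4,19],[8,0],[25,14],[34,0],[44,19],[46,0]]
[[4,19],[8,14],[16,0],[25,14],[34,0],[44,19],[46,0]]
[[4,19],[8,14],[18,0],[25,14],[34,0],[44,19],[46,0]]
[[4,19],[8,14],[18,0],[25,14],[34,0],[44,19],[46,15],[50,0]]
[[4,19],[8,14],[18,0],[25,14],[34,9],[43,0],[44,19],[46,15],[50,0]]
[[0,3],[4,19],[8,14],[18,0],[25,14],[34,9],[43,0],[44,19],[46,15],[50,0]]
[[0,3],[4,19],[8,14],[18,0],[24,12],[25,14],[34,9],[43,0],[44,19],[46,15],[50,0]]
[[0,3],[4,19],[8,14],[19,0],[24,12],[25,14],[34,9],[43,0],[44,19],[46,15],[50,0]]
[[0,3],[4,19],[8,14],[19,0],[21,11],[24,12],[25,14],[34,9],[43,0],[44,19],[46,15],[50,0]]
[[0,3],[4,19],[8,14],[19,0],[21,11],[24,12],[25,14],[34,9],[43,0],[44,19],[46,15],[50,0]]
[[0,3],[4,19],[8,14],[19,0],[21,11],[24,12],[25,14],[34,9],[43,0],[44,19],[46,15],[50,0]]
[[0,3],[3,11],[4,19],[8,14],[19,11],[24,12],[25,14],[34,9],[43,0],[44,19],[46,15],[50,0]]
[[0,3],[3,11],[4,19],[8,14],[19,11],[24,12],[25,14],[34,9],[43,6],[44,19],[46,15],[50,0]]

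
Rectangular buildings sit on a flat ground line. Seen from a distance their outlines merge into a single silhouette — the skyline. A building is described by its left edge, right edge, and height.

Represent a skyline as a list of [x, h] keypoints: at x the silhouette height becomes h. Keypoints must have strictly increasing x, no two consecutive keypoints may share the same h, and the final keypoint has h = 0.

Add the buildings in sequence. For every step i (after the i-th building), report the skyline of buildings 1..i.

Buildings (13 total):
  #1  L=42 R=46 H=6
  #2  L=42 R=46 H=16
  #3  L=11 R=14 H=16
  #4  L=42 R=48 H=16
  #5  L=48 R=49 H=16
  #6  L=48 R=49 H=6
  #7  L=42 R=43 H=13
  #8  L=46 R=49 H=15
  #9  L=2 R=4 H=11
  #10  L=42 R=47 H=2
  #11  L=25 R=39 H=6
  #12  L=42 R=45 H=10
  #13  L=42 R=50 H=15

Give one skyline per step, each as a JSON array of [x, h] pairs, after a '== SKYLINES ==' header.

== SKYLINES ==
[[42,6],[46,0]]
[[42,16],[46,0]]
[[11,16],[14,0],[42,16],[46,0]]
[[11,16],[14,0],[42,16],[48,0]]
[[11,16],[14,0],[42,16],[49,0]]
[[11,16],[14,0],[42,16],[49,0]]
[[11,16],[14,0],[42,16],[49,0]]
[[11,16],[14,0],[42,16],[49,0]]
[[2,11],[4,0],[11,16],[14,0],[42,16],[49,0]]
[[2,11],[4,0],[11,16],[14,0],[42,16],[49,0]]
[[2,11],[4,0],[11,16],[14,0],[25,6],[39,0],[42,16],[49,0]]
[[2,11],[4,0],[11,16],[14,0],[25,6],[39,0],[42,16],[49,0]]
[[2,11],[4,0],[11,16],[14,0],[25,6],[39,0],[42,16],[49,15],[50,0]]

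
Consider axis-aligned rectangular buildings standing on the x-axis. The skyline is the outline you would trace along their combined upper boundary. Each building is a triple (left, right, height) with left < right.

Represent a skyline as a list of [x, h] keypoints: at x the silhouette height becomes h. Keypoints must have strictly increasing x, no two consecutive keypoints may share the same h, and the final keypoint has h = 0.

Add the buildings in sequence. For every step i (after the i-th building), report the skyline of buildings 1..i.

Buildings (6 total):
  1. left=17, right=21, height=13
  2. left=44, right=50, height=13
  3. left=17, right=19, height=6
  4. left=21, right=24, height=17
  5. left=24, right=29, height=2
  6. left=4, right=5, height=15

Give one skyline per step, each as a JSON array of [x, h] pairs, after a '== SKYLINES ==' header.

== SKYLINES ==
[[17,13],[21,0]]
[[17,13],[21,0],[44,13],[50,0]]
[[17,13],[21,0],[44,13],[50,0]]
[[17,13],[21,17],[24,0],[44,13],[50,0]]
[[17,13],[21,17],[24,2],[29,0],[44,13],[50,0]]
[[4,15],[5,0],[17,13],[21,17],[24,2],[29,0],[44,13],[50,0]]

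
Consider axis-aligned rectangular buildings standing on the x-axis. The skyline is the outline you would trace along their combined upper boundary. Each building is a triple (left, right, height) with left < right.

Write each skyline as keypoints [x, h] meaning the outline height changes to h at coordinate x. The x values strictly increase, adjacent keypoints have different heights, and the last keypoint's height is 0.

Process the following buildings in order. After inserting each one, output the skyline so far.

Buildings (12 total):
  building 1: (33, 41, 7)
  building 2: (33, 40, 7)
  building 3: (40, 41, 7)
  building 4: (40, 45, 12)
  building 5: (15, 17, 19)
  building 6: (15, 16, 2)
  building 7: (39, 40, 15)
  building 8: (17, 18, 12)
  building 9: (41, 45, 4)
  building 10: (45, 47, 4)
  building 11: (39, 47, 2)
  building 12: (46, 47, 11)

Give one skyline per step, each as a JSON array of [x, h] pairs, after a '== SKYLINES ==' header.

== SKYLINES ==
[[33,7],[41,0]]
[[33,7],[41,0]]
[[33,7],[41,0]]
[[33,7],[40,12],[45,0]]
[[15,19],[17,0],[33,7],[40,12],[45,0]]
[[15,19],[17,0],[33,7],[40,12],[45,0]]
[[15,19],[17,0],[33,7],[39,15],[40,12],[45,0]]
[[15,19],[17,12],[18,0],[33,7],[39,15],[40,12],[45,0]]
[[15,19],[17,12],[18,0],[33,7],[39,15],[40,12],[45,0]]
[[15,19],[17,12],[18,0],[33,7],[39,15],[40,12],[45,4],[47,0]]
[[15,19],[17,12],[18,0],[33,7],[39,15],[40,12],[45,4],[47,0]]
[[15,19],[17,12],[18,0],[33,7],[39,15],[40,12],[45,4],[46,11],[47,0]]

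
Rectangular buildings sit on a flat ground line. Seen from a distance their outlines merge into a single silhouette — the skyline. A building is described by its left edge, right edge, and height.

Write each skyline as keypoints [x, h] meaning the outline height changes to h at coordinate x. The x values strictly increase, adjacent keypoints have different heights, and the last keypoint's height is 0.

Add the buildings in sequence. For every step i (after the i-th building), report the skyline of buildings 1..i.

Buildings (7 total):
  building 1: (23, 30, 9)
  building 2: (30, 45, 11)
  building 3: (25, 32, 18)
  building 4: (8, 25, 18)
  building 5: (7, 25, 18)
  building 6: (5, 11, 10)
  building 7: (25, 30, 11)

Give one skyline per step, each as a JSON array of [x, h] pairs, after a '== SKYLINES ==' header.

== SKYLINES ==
[[23,9],[30,0]]
[[23,9],[30,11],[45,0]]
[[23,9],[25,18],[32,11],[45,0]]
[[8,18],[32,11],[45,0]]
[[7,18],[32,11],[45,0]]
[[5,10],[7,18],[32,11],[45,0]]
[[5,10],[7,18],[32,11],[45,0]]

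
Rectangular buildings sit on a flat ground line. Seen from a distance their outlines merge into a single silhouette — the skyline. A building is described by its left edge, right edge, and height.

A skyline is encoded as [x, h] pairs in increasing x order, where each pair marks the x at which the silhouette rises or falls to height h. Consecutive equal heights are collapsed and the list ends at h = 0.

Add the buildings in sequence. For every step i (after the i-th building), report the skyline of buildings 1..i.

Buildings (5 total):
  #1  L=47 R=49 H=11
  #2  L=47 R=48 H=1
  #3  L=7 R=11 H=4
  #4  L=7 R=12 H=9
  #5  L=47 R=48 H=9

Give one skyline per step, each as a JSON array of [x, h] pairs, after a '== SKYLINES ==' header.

== SKYLINES ==
[[47,11],[49,0]]
[[47,11],[49,0]]
[[7,4],[11,0],[47,11],[49,0]]
[[7,9],[12,0],[47,11],[49,0]]
[[7,9],[12,0],[47,11],[49,0]]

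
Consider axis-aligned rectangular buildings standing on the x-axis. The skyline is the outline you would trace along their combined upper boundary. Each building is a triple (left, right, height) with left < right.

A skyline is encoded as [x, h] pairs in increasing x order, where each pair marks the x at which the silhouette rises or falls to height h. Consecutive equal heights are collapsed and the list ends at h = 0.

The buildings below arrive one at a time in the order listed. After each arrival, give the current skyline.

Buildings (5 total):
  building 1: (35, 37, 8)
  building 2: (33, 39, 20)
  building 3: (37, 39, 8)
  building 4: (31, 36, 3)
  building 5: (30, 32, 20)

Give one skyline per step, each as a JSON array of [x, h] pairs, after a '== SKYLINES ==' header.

== SKYLINES ==
[[35,8],[37,0]]
[[33,20],[39,0]]
[[33,20],[39,0]]
[[31,3],[33,20],[39,0]]
[[30,20],[32,3],[33,20],[39,0]]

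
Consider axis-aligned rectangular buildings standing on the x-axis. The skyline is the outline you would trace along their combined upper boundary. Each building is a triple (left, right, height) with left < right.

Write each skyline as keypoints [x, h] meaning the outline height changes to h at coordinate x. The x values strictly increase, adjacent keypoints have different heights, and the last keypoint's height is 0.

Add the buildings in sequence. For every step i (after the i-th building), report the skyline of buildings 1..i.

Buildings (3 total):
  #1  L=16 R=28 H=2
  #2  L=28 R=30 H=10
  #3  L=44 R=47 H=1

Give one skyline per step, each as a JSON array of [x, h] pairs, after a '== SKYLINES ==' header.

== SKYLINES ==
[[16,2],[28,0]]
[[16,2],[28,10],[30,0]]
[[16,2],[28,10],[30,0],[44,1],[47,0]]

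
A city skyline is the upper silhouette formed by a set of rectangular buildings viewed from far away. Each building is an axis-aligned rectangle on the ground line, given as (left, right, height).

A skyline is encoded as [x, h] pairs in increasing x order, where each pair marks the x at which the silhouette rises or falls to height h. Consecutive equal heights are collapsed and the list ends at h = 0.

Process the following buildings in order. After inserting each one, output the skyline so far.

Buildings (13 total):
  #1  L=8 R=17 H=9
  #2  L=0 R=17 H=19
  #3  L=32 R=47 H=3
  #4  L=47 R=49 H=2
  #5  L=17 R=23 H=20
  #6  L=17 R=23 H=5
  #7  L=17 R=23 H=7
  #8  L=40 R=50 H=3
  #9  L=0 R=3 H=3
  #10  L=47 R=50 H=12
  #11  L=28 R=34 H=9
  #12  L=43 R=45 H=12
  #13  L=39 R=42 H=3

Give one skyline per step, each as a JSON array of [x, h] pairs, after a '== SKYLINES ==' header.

== SKYLINES ==
[[8,9],[17,0]]
[[0,19],[17,0]]
[[0,19],[17,0],[32,3],[47,0]]
[[0,19],[17,0],[32,3],[47,2],[49,0]]
[[0,19],[17,20],[23,0],[32,3],[47,2],[49,0]]
[[0,19],[17,20],[23,0],[32,3],[47,2],[49,0]]
[[0,19],[17,20],[23,0],[32,3],[47,2],[49,0]]
[[0,19],[17,20],[23,0],[32,3],[50,0]]
[[0,19],[17,20],[23,0],[32,3],[50,0]]
[[0,19],[17,20],[23,0],[32,3],[47,12],[50,0]]
[[0,19],[17,20],[23,0],[28,9],[34,3],[47,12],[50,0]]
[[0,19],[17,20],[23,0],[28,9],[34,3],[43,12],[45,3],[47,12],[50,0]]
[[0,19],[17,20],[23,0],[28,9],[34,3],[43,12],[45,3],[47,12],[50,0]]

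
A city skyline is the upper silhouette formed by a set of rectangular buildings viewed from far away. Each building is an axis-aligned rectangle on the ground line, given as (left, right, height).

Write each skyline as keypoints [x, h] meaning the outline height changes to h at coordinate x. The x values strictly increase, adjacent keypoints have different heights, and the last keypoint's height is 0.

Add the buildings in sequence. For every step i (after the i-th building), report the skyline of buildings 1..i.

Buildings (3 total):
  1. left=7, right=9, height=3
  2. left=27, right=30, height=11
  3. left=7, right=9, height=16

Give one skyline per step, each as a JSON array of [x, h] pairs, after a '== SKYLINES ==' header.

== SKYLINES ==
[[7,3],[9,0]]
[[7,3],[9,0],[27,11],[30,0]]
[[7,16],[9,0],[27,11],[30,0]]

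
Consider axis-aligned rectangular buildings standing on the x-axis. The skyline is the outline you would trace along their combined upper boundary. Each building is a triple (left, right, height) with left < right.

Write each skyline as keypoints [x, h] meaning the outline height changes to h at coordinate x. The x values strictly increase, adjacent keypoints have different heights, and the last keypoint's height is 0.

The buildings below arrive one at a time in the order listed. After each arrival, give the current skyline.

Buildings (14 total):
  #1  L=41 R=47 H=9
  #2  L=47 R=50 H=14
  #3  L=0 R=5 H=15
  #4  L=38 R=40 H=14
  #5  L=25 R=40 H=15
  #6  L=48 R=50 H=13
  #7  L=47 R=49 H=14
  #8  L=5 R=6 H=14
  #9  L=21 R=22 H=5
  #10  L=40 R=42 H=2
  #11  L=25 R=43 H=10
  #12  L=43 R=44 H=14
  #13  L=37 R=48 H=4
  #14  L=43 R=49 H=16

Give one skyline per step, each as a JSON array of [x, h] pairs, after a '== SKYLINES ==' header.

== SKYLINES ==
[[41,9],[47,0]]
[[41,9],[47,14],[50,0]]
[[0,15],[5,0],[41,9],[47,14],[50,0]]
[[0,15],[5,0],[38,14],[40,0],[41,9],[47,14],[50,0]]
[[0,15],[5,0],[25,15],[40,0],[41,9],[47,14],[50,0]]
[[0,15],[5,0],[25,15],[40,0],[41,9],[47,14],[50,0]]
[[0,15],[5,0],[25,15],[40,0],[41,9],[47,14],[50,0]]
[[0,15],[5,14],[6,0],[25,15],[40,0],[41,9],[47,14],[50,0]]
[[0,15],[5,14],[6,0],[21,5],[22,0],[25,15],[40,0],[41,9],[47,14],[50,0]]
[[0,15],[5,14],[6,0],[21,5],[22,0],[25,15],[40,2],[41,9],[47,14],[50,0]]
[[0,15],[5,14],[6,0],[21,5],[22,0],[25,15],[40,10],[43,9],[47,14],[50,0]]
[[0,15],[5,14],[6,0],[21,5],[22,0],[25,15],[40,10],[43,14],[44,9],[47,14],[50,0]]
[[0,15],[5,14],[6,0],[21,5],[22,0],[25,15],[40,10],[43,14],[44,9],[47,14],[50,0]]
[[0,15],[5,14],[6,0],[21,5],[22,0],[25,15],[40,10],[43,16],[49,14],[50,0]]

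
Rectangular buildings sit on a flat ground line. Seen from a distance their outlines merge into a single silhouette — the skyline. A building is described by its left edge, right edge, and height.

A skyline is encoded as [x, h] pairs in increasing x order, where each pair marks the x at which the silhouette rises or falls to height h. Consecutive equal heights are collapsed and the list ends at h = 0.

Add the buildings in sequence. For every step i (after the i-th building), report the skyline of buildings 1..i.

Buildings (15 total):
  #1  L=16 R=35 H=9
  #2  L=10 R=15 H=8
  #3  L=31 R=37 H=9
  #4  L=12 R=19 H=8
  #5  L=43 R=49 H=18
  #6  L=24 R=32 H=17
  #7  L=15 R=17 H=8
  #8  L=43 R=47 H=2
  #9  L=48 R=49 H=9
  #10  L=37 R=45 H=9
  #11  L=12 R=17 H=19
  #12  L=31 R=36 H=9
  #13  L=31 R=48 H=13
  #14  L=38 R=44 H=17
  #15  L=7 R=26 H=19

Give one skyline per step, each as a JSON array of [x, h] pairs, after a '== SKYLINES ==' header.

== SKYLINES ==
[[16,9],[35,0]]
[[10,8],[15,0],[16,9],[35,0]]
[[10,8],[15,0],[16,9],[37,0]]
[[10,8],[16,9],[37,0]]
[[10,8],[16,9],[37,0],[43,18],[49,0]]
[[10,8],[16,9],[24,17],[32,9],[37,0],[43,18],[49,0]]
[[10,8],[16,9],[24,17],[32,9],[37,0],[43,18],[49,0]]
[[10,8],[16,9],[24,17],[32,9],[37,0],[43,18],[49,0]]
[[10,8],[16,9],[24,17],[32,9],[37,0],[43,18],[49,0]]
[[10,8],[16,9],[24,17],[32,9],[43,18],[49,0]]
[[10,8],[12,19],[17,9],[24,17],[32,9],[43,18],[49,0]]
[[10,8],[12,19],[17,9],[24,17],[32,9],[43,18],[49,0]]
[[10,8],[12,19],[17,9],[24,17],[32,13],[43,18],[49,0]]
[[10,8],[12,19],[17,9],[24,17],[32,13],[38,17],[43,18],[49,0]]
[[7,19],[26,17],[32,13],[38,17],[43,18],[49,0]]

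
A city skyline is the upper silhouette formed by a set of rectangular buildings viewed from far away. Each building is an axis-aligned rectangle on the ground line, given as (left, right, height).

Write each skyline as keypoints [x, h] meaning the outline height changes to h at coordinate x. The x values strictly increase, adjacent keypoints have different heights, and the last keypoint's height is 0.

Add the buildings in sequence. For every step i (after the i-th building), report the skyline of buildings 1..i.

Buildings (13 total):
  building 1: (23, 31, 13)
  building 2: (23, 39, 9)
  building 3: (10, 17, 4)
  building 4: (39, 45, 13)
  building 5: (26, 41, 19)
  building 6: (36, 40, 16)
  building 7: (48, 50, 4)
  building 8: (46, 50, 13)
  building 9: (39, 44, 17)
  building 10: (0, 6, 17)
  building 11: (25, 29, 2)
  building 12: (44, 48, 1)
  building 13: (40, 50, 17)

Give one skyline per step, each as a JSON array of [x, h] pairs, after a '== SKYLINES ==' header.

== SKYLINES ==
[[23,13],[31,0]]
[[23,13],[31,9],[39,0]]
[[10,4],[17,0],[23,13],[31,9],[39,0]]
[[10,4],[17,0],[23,13],[31,9],[39,13],[45,0]]
[[10,4],[17,0],[23,13],[26,19],[41,13],[45,0]]
[[10,4],[17,0],[23,13],[26,19],[41,13],[45,0]]
[[10,4],[17,0],[23,13],[26,19],[41,13],[45,0],[48,4],[50,0]]
[[10,4],[17,0],[23,13],[26,19],[41,13],[45,0],[46,13],[50,0]]
[[10,4],[17,0],[23,13],[26,19],[41,17],[44,13],[45,0],[46,13],[50,0]]
[[0,17],[6,0],[10,4],[17,0],[23,13],[26,19],[41,17],[44,13],[45,0],[46,13],[50,0]]
[[0,17],[6,0],[10,4],[17,0],[23,13],[26,19],[41,17],[44,13],[45,0],[46,13],[50,0]]
[[0,17],[6,0],[10,4],[17,0],[23,13],[26,19],[41,17],[44,13],[45,1],[46,13],[50,0]]
[[0,17],[6,0],[10,4],[17,0],[23,13],[26,19],[41,17],[50,0]]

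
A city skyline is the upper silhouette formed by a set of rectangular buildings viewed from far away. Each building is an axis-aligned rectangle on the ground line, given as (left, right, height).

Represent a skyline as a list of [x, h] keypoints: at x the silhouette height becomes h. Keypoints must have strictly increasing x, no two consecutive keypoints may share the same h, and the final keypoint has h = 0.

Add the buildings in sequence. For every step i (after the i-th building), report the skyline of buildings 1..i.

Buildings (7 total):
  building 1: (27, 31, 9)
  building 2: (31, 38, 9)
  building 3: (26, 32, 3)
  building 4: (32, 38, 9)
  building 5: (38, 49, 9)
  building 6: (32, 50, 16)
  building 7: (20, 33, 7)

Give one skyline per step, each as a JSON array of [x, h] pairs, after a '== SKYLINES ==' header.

== SKYLINES ==
[[27,9],[31,0]]
[[27,9],[38,0]]
[[26,3],[27,9],[38,0]]
[[26,3],[27,9],[38,0]]
[[26,3],[27,9],[49,0]]
[[26,3],[27,9],[32,16],[50,0]]
[[20,7],[27,9],[32,16],[50,0]]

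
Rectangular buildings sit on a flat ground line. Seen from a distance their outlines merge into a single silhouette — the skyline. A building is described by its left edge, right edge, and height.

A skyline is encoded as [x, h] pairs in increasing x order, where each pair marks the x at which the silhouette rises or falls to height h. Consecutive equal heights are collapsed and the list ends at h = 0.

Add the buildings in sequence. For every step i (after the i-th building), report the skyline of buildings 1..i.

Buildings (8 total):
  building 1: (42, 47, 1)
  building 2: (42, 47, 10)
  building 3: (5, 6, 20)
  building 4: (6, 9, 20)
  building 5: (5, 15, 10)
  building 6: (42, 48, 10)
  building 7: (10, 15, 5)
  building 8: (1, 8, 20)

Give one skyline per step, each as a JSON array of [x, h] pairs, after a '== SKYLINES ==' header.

== SKYLINES ==
[[42,1],[47,0]]
[[42,10],[47,0]]
[[5,20],[6,0],[42,10],[47,0]]
[[5,20],[9,0],[42,10],[47,0]]
[[5,20],[9,10],[15,0],[42,10],[47,0]]
[[5,20],[9,10],[15,0],[42,10],[48,0]]
[[5,20],[9,10],[15,0],[42,10],[48,0]]
[[1,20],[9,10],[15,0],[42,10],[48,0]]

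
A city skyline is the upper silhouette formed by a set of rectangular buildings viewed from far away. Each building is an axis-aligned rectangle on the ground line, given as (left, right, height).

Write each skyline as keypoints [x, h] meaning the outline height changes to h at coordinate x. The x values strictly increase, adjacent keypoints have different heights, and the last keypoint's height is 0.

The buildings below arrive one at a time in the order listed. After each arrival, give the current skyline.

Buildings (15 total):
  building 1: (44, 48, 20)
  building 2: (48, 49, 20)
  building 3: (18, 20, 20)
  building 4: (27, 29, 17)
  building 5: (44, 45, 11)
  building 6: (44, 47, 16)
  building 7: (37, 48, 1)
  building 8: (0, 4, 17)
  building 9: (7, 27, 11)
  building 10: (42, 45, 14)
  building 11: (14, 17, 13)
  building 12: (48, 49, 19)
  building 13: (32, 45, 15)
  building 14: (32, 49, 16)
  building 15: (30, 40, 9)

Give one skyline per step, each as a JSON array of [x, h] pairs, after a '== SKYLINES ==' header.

== SKYLINES ==
[[44,20],[48,0]]
[[44,20],[49,0]]
[[18,20],[20,0],[44,20],[49,0]]
[[18,20],[20,0],[27,17],[29,0],[44,20],[49,0]]
[[18,20],[20,0],[27,17],[29,0],[44,20],[49,0]]
[[18,20],[20,0],[27,17],[29,0],[44,20],[49,0]]
[[18,20],[20,0],[27,17],[29,0],[37,1],[44,20],[49,0]]
[[0,17],[4,0],[18,20],[20,0],[27,17],[29,0],[37,1],[44,20],[49,0]]
[[0,17],[4,0],[7,11],[18,20],[20,11],[27,17],[29,0],[37,1],[44,20],[49,0]]
[[0,17],[4,0],[7,11],[18,20],[20,11],[27,17],[29,0],[37,1],[42,14],[44,20],[49,0]]
[[0,17],[4,0],[7,11],[14,13],[17,11],[18,20],[20,11],[27,17],[29,0],[37,1],[42,14],[44,20],[49,0]]
[[0,17],[4,0],[7,11],[14,13],[17,11],[18,20],[20,11],[27,17],[29,0],[37,1],[42,14],[44,20],[49,0]]
[[0,17],[4,0],[7,11],[14,13],[17,11],[18,20],[20,11],[27,17],[29,0],[32,15],[44,20],[49,0]]
[[0,17],[4,0],[7,11],[14,13],[17,11],[18,20],[20,11],[27,17],[29,0],[32,16],[44,20],[49,0]]
[[0,17],[4,0],[7,11],[14,13],[17,11],[18,20],[20,11],[27,17],[29,0],[30,9],[32,16],[44,20],[49,0]]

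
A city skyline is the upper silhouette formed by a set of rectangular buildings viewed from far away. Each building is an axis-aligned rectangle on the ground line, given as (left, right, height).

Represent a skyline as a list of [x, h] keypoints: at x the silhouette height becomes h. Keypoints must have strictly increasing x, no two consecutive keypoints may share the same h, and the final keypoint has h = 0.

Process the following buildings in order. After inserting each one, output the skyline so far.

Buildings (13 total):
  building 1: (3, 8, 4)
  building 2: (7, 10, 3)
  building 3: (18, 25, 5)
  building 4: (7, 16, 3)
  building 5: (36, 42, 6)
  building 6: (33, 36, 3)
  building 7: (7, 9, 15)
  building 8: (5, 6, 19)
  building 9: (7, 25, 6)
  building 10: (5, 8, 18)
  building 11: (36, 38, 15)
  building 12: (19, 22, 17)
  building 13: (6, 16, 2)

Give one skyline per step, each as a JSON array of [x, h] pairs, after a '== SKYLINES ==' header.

== SKYLINES ==
[[3,4],[8,0]]
[[3,4],[8,3],[10,0]]
[[3,4],[8,3],[10,0],[18,5],[25,0]]
[[3,4],[8,3],[16,0],[18,5],[25,0]]
[[3,4],[8,3],[16,0],[18,5],[25,0],[36,6],[42,0]]
[[3,4],[8,3],[16,0],[18,5],[25,0],[33,3],[36,6],[42,0]]
[[3,4],[7,15],[9,3],[16,0],[18,5],[25,0],[33,3],[36,6],[42,0]]
[[3,4],[5,19],[6,4],[7,15],[9,3],[16,0],[18,5],[25,0],[33,3],[36,6],[42,0]]
[[3,4],[5,19],[6,4],[7,15],[9,6],[25,0],[33,3],[36,6],[42,0]]
[[3,4],[5,19],[6,18],[8,15],[9,6],[25,0],[33,3],[36,6],[42,0]]
[[3,4],[5,19],[6,18],[8,15],[9,6],[25,0],[33,3],[36,15],[38,6],[42,0]]
[[3,4],[5,19],[6,18],[8,15],[9,6],[19,17],[22,6],[25,0],[33,3],[36,15],[38,6],[42,0]]
[[3,4],[5,19],[6,18],[8,15],[9,6],[19,17],[22,6],[25,0],[33,3],[36,15],[38,6],[42,0]]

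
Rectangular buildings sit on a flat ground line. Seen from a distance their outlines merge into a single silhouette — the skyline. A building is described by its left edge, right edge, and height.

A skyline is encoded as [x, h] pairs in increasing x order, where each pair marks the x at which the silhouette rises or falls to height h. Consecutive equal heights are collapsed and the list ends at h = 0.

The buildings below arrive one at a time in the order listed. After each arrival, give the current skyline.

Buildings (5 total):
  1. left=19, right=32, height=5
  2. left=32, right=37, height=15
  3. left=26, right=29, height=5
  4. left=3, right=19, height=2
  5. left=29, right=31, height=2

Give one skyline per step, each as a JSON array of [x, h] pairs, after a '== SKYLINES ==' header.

== SKYLINES ==
[[19,5],[32,0]]
[[19,5],[32,15],[37,0]]
[[19,5],[32,15],[37,0]]
[[3,2],[19,5],[32,15],[37,0]]
[[3,2],[19,5],[32,15],[37,0]]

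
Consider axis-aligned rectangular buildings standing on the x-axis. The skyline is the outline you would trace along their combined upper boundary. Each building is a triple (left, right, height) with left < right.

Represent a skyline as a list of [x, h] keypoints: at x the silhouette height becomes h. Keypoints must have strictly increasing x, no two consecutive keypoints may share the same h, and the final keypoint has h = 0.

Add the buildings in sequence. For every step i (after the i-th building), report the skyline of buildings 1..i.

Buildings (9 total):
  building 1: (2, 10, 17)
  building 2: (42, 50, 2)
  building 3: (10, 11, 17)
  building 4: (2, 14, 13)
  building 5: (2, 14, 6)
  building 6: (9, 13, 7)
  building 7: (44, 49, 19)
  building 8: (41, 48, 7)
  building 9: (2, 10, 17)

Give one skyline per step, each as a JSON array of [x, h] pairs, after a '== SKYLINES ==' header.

== SKYLINES ==
[[2,17],[10,0]]
[[2,17],[10,0],[42,2],[50,0]]
[[2,17],[11,0],[42,2],[50,0]]
[[2,17],[11,13],[14,0],[42,2],[50,0]]
[[2,17],[11,13],[14,0],[42,2],[50,0]]
[[2,17],[11,13],[14,0],[42,2],[50,0]]
[[2,17],[11,13],[14,0],[42,2],[44,19],[49,2],[50,0]]
[[2,17],[11,13],[14,0],[41,7],[44,19],[49,2],[50,0]]
[[2,17],[11,13],[14,0],[41,7],[44,19],[49,2],[50,0]]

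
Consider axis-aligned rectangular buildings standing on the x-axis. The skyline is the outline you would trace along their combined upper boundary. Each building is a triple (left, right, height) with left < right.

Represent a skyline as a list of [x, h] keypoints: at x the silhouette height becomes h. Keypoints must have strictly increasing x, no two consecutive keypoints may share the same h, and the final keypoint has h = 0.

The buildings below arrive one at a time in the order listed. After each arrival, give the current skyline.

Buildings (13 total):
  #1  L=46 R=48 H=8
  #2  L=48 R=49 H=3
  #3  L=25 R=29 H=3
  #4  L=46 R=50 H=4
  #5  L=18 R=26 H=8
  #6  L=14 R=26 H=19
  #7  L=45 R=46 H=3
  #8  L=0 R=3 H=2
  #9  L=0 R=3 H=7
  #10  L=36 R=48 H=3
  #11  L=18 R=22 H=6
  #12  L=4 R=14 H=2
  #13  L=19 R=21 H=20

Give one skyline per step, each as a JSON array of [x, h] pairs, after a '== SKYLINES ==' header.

== SKYLINES ==
[[46,8],[48,0]]
[[46,8],[48,3],[49,0]]
[[25,3],[29,0],[46,8],[48,3],[49,0]]
[[25,3],[29,0],[46,8],[48,4],[50,0]]
[[18,8],[26,3],[29,0],[46,8],[48,4],[50,0]]
[[14,19],[26,3],[29,0],[46,8],[48,4],[50,0]]
[[14,19],[26,3],[29,0],[45,3],[46,8],[48,4],[50,0]]
[[0,2],[3,0],[14,19],[26,3],[29,0],[45,3],[46,8],[48,4],[50,0]]
[[0,7],[3,0],[14,19],[26,3],[29,0],[45,3],[46,8],[48,4],[50,0]]
[[0,7],[3,0],[14,19],[26,3],[29,0],[36,3],[46,8],[48,4],[50,0]]
[[0,7],[3,0],[14,19],[26,3],[29,0],[36,3],[46,8],[48,4],[50,0]]
[[0,7],[3,0],[4,2],[14,19],[26,3],[29,0],[36,3],[46,8],[48,4],[50,0]]
[[0,7],[3,0],[4,2],[14,19],[19,20],[21,19],[26,3],[29,0],[36,3],[46,8],[48,4],[50,0]]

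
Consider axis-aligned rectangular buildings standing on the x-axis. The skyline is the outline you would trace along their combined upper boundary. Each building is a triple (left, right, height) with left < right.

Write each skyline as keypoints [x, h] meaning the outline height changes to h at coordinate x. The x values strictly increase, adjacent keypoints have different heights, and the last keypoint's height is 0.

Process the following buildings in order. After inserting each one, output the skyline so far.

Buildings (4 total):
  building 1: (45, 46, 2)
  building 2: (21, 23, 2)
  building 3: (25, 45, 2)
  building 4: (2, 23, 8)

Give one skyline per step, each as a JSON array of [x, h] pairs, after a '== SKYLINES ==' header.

== SKYLINES ==
[[45,2],[46,0]]
[[21,2],[23,0],[45,2],[46,0]]
[[21,2],[23,0],[25,2],[46,0]]
[[2,8],[23,0],[25,2],[46,0]]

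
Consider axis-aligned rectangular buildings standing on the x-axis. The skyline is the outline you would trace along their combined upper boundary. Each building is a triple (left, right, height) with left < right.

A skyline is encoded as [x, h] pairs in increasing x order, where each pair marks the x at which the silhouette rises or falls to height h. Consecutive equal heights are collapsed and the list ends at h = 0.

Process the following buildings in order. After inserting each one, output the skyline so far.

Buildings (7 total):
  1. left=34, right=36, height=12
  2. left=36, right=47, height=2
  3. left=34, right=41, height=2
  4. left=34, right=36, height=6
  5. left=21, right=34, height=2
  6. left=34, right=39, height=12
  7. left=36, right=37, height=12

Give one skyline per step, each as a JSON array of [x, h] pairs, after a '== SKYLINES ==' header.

== SKYLINES ==
[[34,12],[36,0]]
[[34,12],[36,2],[47,0]]
[[34,12],[36,2],[47,0]]
[[34,12],[36,2],[47,0]]
[[21,2],[34,12],[36,2],[47,0]]
[[21,2],[34,12],[39,2],[47,0]]
[[21,2],[34,12],[39,2],[47,0]]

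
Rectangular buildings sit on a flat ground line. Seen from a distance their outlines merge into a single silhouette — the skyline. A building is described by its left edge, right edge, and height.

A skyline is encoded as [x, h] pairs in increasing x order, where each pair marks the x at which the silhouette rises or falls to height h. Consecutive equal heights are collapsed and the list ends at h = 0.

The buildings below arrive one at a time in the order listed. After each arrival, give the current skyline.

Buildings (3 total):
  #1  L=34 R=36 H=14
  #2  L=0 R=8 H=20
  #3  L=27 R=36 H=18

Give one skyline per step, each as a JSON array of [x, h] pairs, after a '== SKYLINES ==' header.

== SKYLINES ==
[[34,14],[36,0]]
[[0,20],[8,0],[34,14],[36,0]]
[[0,20],[8,0],[27,18],[36,0]]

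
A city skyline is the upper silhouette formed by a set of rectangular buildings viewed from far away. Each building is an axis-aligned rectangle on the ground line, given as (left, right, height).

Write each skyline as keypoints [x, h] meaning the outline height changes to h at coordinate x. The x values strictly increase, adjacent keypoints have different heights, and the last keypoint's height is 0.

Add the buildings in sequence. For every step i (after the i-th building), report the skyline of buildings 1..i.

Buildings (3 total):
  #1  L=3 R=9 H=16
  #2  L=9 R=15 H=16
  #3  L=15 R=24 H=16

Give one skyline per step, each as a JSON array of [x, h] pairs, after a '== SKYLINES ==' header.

== SKYLINES ==
[[3,16],[9,0]]
[[3,16],[15,0]]
[[3,16],[24,0]]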